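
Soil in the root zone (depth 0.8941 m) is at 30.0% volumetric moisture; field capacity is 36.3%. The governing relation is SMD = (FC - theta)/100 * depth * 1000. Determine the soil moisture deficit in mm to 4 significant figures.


SMD = (36.3 - 30.0)/100 * 0.8941 * 1000 = 56.33 mm
Therefore the soil moisture deficit = 56.33 mm.


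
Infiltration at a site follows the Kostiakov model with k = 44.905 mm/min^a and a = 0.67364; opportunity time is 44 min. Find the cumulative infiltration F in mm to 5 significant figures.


Approach: apply the Kostiakov infiltration equation, F = k*t^a.
F = 44.905 * 44^0.67364 = 574.63 mm
Therefore the cumulative infiltration F = 574.63 mm.


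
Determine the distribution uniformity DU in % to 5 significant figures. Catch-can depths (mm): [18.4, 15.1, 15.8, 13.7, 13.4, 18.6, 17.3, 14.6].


Approach: apply the low-quarter distribution uniformity, DU = (mean of lowest quarter of readings / overall mean)*100.
sorted lowest 2 of 8: [13.4, 13.7] -> mean = 13.55000 mm
overall mean = 15.86250 mm
DU = (13.55000/15.86250)*100 = 85.422 %
Therefore the distribution uniformity DU = 85.422 %.


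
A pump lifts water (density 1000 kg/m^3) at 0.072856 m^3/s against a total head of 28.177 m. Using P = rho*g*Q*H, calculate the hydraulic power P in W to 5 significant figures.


P = 1000 * 9.81 * 0.072856 * 28.177 = 20139 W
Therefore the hydraulic power P = 20139 W.


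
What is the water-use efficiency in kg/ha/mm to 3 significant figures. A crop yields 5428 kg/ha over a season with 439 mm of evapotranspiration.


Approach: apply the water-use efficiency ratio, WUE = yield/ET.
WUE = 5428 / 439 = 12.4 kg/ha/mm
Therefore the water-use efficiency = 12.4 kg/ha/mm.


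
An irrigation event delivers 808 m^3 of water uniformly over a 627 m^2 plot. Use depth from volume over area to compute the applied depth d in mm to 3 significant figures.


Approach: apply depth from volume over area, d = (V/A)*1000.
d = (808 / 627) * 1000 = 1290 mm
Therefore the applied depth d = 1290 mm.


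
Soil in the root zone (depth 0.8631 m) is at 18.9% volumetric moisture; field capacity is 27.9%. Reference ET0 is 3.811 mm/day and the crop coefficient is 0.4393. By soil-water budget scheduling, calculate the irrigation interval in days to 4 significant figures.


Approach: apply soil-water budget scheduling, SMD = (FC-theta)/100*depth*1000; ETc = ET0*Kc; interval = SMD/ETc.
Step 1 — soil moisture deficit:
  SMD = (27.9 - 18.9)/100 * 0.8631 * 1000 = 77.6790 mm
Step 2 — daily crop ET (ETc = ET0*Kc):
  ETc = 3.811 * 0.4393 = 1.67417 mm/day
Step 3 — irrigation interval (SMD/ETc):
  interval = 77.6790 / 1.67417 = 46.40 days
Therefore the irrigation interval = 46.40 days.


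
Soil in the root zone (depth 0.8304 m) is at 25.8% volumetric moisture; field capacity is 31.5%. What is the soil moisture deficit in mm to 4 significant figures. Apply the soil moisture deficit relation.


Approach: apply the soil moisture deficit relation, SMD = (FC - theta)/100 * depth * 1000.
SMD = (31.5 - 25.8)/100 * 0.8304 * 1000 = 47.33 mm
Therefore the soil moisture deficit = 47.33 mm.


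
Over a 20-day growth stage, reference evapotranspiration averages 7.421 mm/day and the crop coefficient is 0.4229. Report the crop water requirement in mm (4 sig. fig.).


Approach: apply the crop water requirement relation, CWR = ET0 * Kc * days.
CWR = 7.421 * 0.4229 * 20 = 62.77 mm
Therefore the crop water requirement = 62.77 mm.


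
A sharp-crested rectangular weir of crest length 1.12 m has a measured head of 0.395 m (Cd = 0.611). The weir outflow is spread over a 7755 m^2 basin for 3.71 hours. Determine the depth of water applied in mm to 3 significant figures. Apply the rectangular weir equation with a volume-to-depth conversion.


Approach: apply the rectangular weir equation with a volume-to-depth conversion, Q = (2/3)*Cd*L*sqrt(2g)*H^1.5; d = Q*t/A * 1000.
Step 1 — weir discharge:
  Q = (2/3)*0.611*1.12*sqrt(2*9.81)*0.395^1.5 = 0.50166 m^3/s
Step 2 — volume: V = 0.50166 * 3.71*3600 = 6700.2 m^3
Step 3 — depth: d = V/A * 1000 = 6700.2/7755 * 1000 = 864 mm
Therefore the depth of water applied = 864 mm.


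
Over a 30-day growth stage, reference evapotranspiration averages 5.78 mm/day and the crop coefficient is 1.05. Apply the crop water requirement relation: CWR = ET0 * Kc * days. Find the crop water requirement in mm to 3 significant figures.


CWR = 5.78 * 1.05 * 30 = 182 mm
Therefore the crop water requirement = 182 mm.


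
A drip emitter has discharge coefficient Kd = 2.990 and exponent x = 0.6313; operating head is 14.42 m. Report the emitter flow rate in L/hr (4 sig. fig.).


Approach: apply the emitter characteristic equation, q = Kd * h^x.
q = 2.990 * 14.42^0.6313 = 16.12 L/hr
Therefore the emitter flow rate = 16.12 L/hr.


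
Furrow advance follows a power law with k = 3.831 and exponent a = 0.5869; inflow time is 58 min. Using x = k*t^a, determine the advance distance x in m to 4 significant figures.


x = 3.831 * 58^0.5869 = 41.52 m
Therefore the advance distance x = 41.52 m.


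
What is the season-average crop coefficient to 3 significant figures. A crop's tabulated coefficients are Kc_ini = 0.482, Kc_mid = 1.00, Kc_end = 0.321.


Approach: apply a simple seasonal average, Kc_avg = (Kc_ini + Kc_mid + Kc_end)/3.
Kc_avg = (0.482 + 1.00 + 0.321)/3 = 0.601
Therefore the season-average crop coefficient = 0.601.


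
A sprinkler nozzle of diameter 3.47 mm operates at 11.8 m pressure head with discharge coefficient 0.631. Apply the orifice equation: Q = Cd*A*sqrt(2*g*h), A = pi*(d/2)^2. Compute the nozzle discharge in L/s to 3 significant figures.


A = pi*(3.47e-3/2)^2 = 9.4569e-06 m^2
Q = 0.631 * 9.4569e-06 * sqrt(2*9.81*11.8) * 1000 = 0.0908 L/s
Therefore the nozzle discharge = 0.0908 L/s.


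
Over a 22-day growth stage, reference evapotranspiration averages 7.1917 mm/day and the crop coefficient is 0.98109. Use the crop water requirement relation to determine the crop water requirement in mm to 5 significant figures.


Approach: apply the crop water requirement relation, CWR = ET0 * Kc * days.
CWR = 7.1917 * 0.98109 * 22 = 155.23 mm
Therefore the crop water requirement = 155.23 mm.


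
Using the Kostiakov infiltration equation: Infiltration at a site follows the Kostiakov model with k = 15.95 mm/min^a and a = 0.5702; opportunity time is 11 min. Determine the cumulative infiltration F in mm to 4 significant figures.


Approach: apply the Kostiakov infiltration equation, F = k*t^a.
F = 15.95 * 11^0.5702 = 62.60 mm
Therefore the cumulative infiltration F = 62.60 mm.


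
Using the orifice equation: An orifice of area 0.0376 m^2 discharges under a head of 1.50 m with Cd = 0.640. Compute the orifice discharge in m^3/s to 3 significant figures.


Approach: apply the orifice equation, Q = Cd*A*sqrt(2*g*h).
Q = 0.640 * 0.0376 * sqrt(2*9.81*1.50) = 0.131 m^3/s
Therefore the orifice discharge = 0.131 m^3/s.


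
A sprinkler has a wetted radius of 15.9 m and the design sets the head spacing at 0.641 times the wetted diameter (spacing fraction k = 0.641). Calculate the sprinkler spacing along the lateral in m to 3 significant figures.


Approach: apply the sprinkler spacing rule (spacing as a fraction of wetted diameter), S = k*(2*R).
S = 0.641 * (2 * 15.9) = 20.4 m
Therefore the sprinkler spacing along the lateral = 20.4 m.


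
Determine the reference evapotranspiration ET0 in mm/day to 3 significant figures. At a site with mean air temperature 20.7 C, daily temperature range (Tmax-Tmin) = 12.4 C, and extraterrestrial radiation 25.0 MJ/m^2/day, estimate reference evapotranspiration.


Approach: apply the Hargreaves-Samani method, ET0 = 0.0023*(Tmean+17.8)*sqrt(Tmax-Tmin)*0.408*Ra.
ET0 = 0.0023*(20.7+17.8)*sqrt(12.4)*0.408*25.0 = 3.18 mm/day
Therefore the reference evapotranspiration ET0 = 3.18 mm/day.


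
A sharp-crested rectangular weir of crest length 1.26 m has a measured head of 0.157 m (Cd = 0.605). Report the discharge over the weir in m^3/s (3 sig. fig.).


Approach: apply the rectangular weir equation, Q = (2/3)*Cd*L*sqrt(2g)*H^1.5.
Q = (2/3)*0.605*1.26*sqrt(2*9.81)*0.157^1.5 = 0.140 m^3/s
Therefore the discharge over the weir = 0.140 m^3/s.


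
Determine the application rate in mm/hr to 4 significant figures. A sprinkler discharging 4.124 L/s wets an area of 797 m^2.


Approach: apply the application rate relation, rate = (Q/A)*3600.
rate = (4.124 / 797) * 3600 = 18.63 mm/hr
Therefore the application rate = 18.63 mm/hr.


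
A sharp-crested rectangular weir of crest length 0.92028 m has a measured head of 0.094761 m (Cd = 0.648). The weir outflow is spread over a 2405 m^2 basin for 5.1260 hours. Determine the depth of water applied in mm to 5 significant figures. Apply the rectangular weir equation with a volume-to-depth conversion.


Approach: apply the rectangular weir equation with a volume-to-depth conversion, Q = (2/3)*Cd*L*sqrt(2g)*H^1.5; d = Q*t/A * 1000.
Step 1 — weir discharge:
  Q = (2/3)*0.648*0.92028*sqrt(2*9.81)*0.094761^1.5 = 0.05136859 m^3/s
Step 2 — volume: V = 0.05136859 * 5.1260*3600 = 947.9355 m^3
Step 3 — depth: d = V/A * 1000 = 947.9355/2405 * 1000 = 394.15 mm
Therefore the depth of water applied = 394.15 mm.


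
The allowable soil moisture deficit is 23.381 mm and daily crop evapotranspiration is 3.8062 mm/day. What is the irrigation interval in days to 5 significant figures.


Approach: apply the irrigation interval relation, interval = SMD / ETc.
interval = 23.381 / 3.8062 = 6.1429 days
Therefore the irrigation interval = 6.1429 days.


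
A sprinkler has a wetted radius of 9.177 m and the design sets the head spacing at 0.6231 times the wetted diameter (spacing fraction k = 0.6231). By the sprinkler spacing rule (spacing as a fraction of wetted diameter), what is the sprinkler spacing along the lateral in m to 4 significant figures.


Approach: apply the sprinkler spacing rule (spacing as a fraction of wetted diameter), S = k*(2*R).
S = 0.6231 * (2 * 9.177) = 11.44 m
Therefore the sprinkler spacing along the lateral = 11.44 m.


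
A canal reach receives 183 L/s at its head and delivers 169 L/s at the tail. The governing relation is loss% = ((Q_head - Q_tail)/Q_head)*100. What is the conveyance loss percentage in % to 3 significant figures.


loss = ((183 - 169)/183)*100 = 7.65 %
Therefore the conveyance loss percentage = 7.65 %.


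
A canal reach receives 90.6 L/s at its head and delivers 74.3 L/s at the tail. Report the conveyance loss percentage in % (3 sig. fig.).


Approach: apply the conveyance loss ratio, loss% = ((Q_head - Q_tail)/Q_head)*100.
loss = ((90.6 - 74.3)/90.6)*100 = 18.0 %
Therefore the conveyance loss percentage = 18.0 %.


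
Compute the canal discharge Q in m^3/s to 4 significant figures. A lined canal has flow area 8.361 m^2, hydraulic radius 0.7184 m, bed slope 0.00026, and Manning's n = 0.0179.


Approach: apply Manning's equation, Q = (1/n)*A*R^(2/3)*S^(1/2).
Q = (1/0.0179) * 8.361 * 0.7184^(2/3) * 0.00026^(1/2) = 6.041 m^3/s
Therefore the canal discharge Q = 6.041 m^3/s.


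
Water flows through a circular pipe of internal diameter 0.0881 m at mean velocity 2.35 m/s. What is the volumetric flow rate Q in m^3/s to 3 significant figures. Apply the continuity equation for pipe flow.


Approach: apply the continuity equation for pipe flow, Q = A * v with A = pi*(D/2)^2.
A = pi*(0.0881/2)^2 = 0.0060960 m^2
Q = 0.0060960 * 2.35 = 0.0143 m^3/s
Therefore the volumetric flow rate Q = 0.0143 m^3/s.


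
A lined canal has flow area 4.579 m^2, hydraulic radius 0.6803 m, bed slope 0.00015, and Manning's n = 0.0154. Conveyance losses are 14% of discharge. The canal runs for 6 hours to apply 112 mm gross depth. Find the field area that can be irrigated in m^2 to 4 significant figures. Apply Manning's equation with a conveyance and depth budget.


Approach: apply Manning's equation with a conveyance and depth budget, Q = (1/n)*A*R^(2/3)*S^(1/2); Q_field = Q*(1-loss); Area = Q_field*t/(d/1000).
Step 1 — canal discharge (Manning's equation):
  Q = (1/0.0154) * 4.579 * 0.6803^(2/3) * 0.00015^(1/2) = 2.81684 m^3/s
Step 2 — delivered flow: Q_field = 2.81684*(1 - 14/100) = 2.42248 m^3/s
Step 3 — volume delivered: V = 2.42248 * 6*3600 = 52325.7 m^3
Step 4 — area served: A = V / (depth/1000) = 52325.7 / 0.112 = 467200 m^2
Therefore the field area that can be irrigated = 467200 m^2.


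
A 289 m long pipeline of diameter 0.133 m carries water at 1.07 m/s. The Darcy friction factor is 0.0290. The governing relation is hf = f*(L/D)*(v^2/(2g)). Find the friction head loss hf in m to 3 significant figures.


hf = 0.0290 * (289/0.133) * (1.07^2 / (2*9.81))
hf = 3.68 m
Therefore the friction head loss hf = 3.68 m.


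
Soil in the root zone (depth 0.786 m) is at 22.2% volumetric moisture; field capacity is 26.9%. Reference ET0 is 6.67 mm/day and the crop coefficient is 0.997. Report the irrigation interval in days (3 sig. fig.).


Approach: apply soil-water budget scheduling, SMD = (FC-theta)/100*depth*1000; ETc = ET0*Kc; interval = SMD/ETc.
Step 1 — soil moisture deficit:
  SMD = (26.9 - 22.2)/100 * 0.786 * 1000 = 36.942 mm
Step 2 — daily crop ET (ETc = ET0*Kc):
  ETc = 6.67 * 0.997 = 6.6500 mm/day
Step 3 — irrigation interval (SMD/ETc):
  interval = 36.942 / 6.6500 = 5.56 days
Therefore the irrigation interval = 5.56 days.


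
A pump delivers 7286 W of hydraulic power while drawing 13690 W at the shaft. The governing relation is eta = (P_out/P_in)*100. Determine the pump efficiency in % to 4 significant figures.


eta = (7286 / 13690) * 100 = 53.22 %
Therefore the pump efficiency = 53.22 %.


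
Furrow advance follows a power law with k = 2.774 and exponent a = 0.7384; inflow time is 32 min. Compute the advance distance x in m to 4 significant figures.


Approach: apply the power-law advance function, x = k*t^a.
x = 2.774 * 32^0.7384 = 35.85 m
Therefore the advance distance x = 35.85 m.


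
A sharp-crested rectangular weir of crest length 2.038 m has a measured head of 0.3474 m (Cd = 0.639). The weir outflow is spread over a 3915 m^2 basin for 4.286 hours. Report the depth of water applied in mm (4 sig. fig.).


Approach: apply the rectangular weir equation with a volume-to-depth conversion, Q = (2/3)*Cd*L*sqrt(2g)*H^1.5; d = Q*t/A * 1000.
Step 1 — weir discharge:
  Q = (2/3)*0.639*2.038*sqrt(2*9.81)*0.3474^1.5 = 0.787423 m^3/s
Step 2 — volume: V = 0.787423 * 4.286*3600 = 12149.6 m^3
Step 3 — depth: d = V/A * 1000 = 12149.6/3915 * 1000 = 3103 mm
Therefore the depth of water applied = 3103 mm.


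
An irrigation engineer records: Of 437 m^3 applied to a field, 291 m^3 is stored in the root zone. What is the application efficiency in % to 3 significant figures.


Approach: apply the application efficiency ratio, Ea = (stored/applied)*100.
Ea = (291/437)*100 = 66.6 %
Therefore the application efficiency = 66.6 %.


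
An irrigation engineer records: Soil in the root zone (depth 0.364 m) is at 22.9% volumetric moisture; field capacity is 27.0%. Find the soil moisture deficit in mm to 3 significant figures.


Approach: apply the soil moisture deficit relation, SMD = (FC - theta)/100 * depth * 1000.
SMD = (27.0 - 22.9)/100 * 0.364 * 1000 = 14.9 mm
Therefore the soil moisture deficit = 14.9 mm.


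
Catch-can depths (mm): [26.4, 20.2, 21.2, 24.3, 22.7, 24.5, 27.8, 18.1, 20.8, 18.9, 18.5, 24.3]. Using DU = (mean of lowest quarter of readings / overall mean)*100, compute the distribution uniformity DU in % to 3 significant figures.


sorted lowest 3 of 12: [18.1, 18.5, 18.9] -> mean = 18.500 mm
overall mean = 22.308 mm
DU = (18.500/22.308)*100 = 82.9 %
Therefore the distribution uniformity DU = 82.9 %.


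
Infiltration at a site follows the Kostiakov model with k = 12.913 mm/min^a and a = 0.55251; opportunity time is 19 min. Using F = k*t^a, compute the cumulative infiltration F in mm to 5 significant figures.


F = 12.913 * 19^0.55251 = 65.698 mm
Therefore the cumulative infiltration F = 65.698 mm.


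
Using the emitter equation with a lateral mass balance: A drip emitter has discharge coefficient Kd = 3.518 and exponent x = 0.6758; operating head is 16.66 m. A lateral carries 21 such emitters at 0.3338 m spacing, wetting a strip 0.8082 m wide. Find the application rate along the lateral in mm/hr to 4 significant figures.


Approach: apply the emitter equation with a lateral mass balance, q = Kd*h^x; Q = n*q; rate = Q/(n*spacing*width).
Step 1 — single emitter flow (q = Kd*h^x):
  q = 3.518 * 16.66^0.6758 = 23.5453 L/hr
Step 2 — total lateral flow: Q = 21 * 23.5453 = 494.451 L/hr
Step 3 — wetted area: A = 21 * 0.3338 * 0.8082 = 5.66532 m^2
Step 4 — application rate: Q/A = 494.451/5.66532 = 87.28 mm/hr
Therefore the application rate along the lateral = 87.28 mm/hr.


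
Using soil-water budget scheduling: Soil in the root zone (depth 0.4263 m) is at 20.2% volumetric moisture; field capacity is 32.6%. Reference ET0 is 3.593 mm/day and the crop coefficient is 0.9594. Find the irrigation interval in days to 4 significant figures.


Approach: apply soil-water budget scheduling, SMD = (FC-theta)/100*depth*1000; ETc = ET0*Kc; interval = SMD/ETc.
Step 1 — soil moisture deficit:
  SMD = (32.6 - 20.2)/100 * 0.4263 * 1000 = 52.8612 mm
Step 2 — daily crop ET (ETc = ET0*Kc):
  ETc = 3.593 * 0.9594 = 3.44712 mm/day
Step 3 — irrigation interval (SMD/ETc):
  interval = 52.8612 / 3.44712 = 15.33 days
Therefore the irrigation interval = 15.33 days.


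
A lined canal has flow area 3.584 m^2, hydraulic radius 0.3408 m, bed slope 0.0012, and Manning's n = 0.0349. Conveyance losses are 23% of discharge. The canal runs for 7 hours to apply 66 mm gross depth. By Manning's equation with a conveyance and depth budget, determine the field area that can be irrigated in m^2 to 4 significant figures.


Approach: apply Manning's equation with a conveyance and depth budget, Q = (1/n)*A*R^(2/3)*S^(1/2); Q_field = Q*(1-loss); Area = Q_field*t/(d/1000).
Step 1 — canal discharge (Manning's equation):
  Q = (1/0.0349) * 3.584 * 0.3408^(2/3) * 0.0012^(1/2) = 1.73567 m^3/s
Step 2 — delivered flow: Q_field = 1.73567*(1 - 23/100) = 1.33646 m^3/s
Step 3 — volume delivered: V = 1.33646 * 7*3600 = 33678.9 m^3
Step 4 — area served: A = V / (depth/1000) = 33678.9 / 0.066 = 510300 m^2
Therefore the field area that can be irrigated = 510300 m^2.


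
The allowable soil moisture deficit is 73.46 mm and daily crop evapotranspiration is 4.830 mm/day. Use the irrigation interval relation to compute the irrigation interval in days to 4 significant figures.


Approach: apply the irrigation interval relation, interval = SMD / ETc.
interval = 73.46 / 4.830 = 15.21 days
Therefore the irrigation interval = 15.21 days.


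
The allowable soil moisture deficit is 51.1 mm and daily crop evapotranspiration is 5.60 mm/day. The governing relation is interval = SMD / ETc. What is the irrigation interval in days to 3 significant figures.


interval = 51.1 / 5.60 = 9.12 days
Therefore the irrigation interval = 9.12 days.


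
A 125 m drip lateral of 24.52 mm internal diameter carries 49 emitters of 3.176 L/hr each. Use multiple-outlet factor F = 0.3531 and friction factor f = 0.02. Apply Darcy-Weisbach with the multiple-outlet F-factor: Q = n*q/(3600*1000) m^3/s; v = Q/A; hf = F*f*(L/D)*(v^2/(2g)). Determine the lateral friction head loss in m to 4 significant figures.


Q = 49*3.176/(3600*1000) = 4.32289e-05 m^3/s
A = pi*(24.52e-3/2)^2 = 4.72205e-04 m^2, so v = Q/A = 0.0915468 m/s
hf = 0.3531*0.02*(125/0.02452)*(0.0915468^2/(2*9.81)) = 0.01538 m
Therefore the lateral friction head loss = 0.01538 m.


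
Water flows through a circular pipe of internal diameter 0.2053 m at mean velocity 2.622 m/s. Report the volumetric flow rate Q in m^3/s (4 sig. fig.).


Approach: apply the continuity equation for pipe flow, Q = A * v with A = pi*(D/2)^2.
A = pi*(0.2053/2)^2 = 0.0331030 m^2
Q = 0.0331030 * 2.622 = 0.08680 m^3/s
Therefore the volumetric flow rate Q = 0.08680 m^3/s.


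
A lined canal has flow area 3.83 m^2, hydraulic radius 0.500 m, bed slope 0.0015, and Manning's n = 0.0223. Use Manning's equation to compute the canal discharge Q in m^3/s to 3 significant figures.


Approach: apply Manning's equation, Q = (1/n)*A*R^(2/3)*S^(1/2).
Q = (1/0.0223) * 3.83 * 0.500^(2/3) * 0.0015^(1/2) = 4.19 m^3/s
Therefore the canal discharge Q = 4.19 m^3/s.


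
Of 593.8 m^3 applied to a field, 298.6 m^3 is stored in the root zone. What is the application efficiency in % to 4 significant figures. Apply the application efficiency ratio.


Approach: apply the application efficiency ratio, Ea = (stored/applied)*100.
Ea = (298.6/593.8)*100 = 50.29 %
Therefore the application efficiency = 50.29 %.


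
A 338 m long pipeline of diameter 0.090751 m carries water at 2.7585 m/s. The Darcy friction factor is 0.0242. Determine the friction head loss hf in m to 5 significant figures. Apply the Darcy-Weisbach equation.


Approach: apply the Darcy-Weisbach equation, hf = f*(L/D)*(v^2/(2g)).
hf = 0.0242 * (338/0.090751) * (2.7585^2 / (2*9.81))
hf = 34.956 m
Therefore the friction head loss hf = 34.956 m.


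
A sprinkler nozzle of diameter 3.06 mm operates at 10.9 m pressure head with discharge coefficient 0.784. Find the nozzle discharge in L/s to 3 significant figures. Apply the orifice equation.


Approach: apply the orifice equation, Q = Cd*A*sqrt(2*g*h), A = pi*(d/2)^2.
A = pi*(3.06e-3/2)^2 = 7.3542e-06 m^2
Q = 0.784 * 7.3542e-06 * sqrt(2*9.81*10.9) * 1000 = 0.0843 L/s
Therefore the nozzle discharge = 0.0843 L/s.


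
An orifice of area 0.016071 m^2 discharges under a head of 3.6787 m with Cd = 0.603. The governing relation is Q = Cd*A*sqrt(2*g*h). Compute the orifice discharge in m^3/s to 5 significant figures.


Q = 0.603 * 0.016071 * sqrt(2*9.81*3.6787) = 0.082330 m^3/s
Therefore the orifice discharge = 0.082330 m^3/s.


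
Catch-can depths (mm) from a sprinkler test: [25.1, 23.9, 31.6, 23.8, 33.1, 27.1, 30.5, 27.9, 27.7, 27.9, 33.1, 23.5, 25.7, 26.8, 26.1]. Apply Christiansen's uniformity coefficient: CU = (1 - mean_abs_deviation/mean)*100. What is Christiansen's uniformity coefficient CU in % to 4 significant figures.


mean = 27.5867 mm
mean |d_i - mean| = 2.49244 mm
CU = (1 - 2.49244/27.5867)*100 = 90.97 %
Therefore Christiansen's uniformity coefficient CU = 90.97 %.


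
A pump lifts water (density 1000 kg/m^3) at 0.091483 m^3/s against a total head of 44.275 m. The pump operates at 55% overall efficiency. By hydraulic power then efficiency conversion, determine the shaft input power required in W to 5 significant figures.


Approach: apply hydraulic power then efficiency conversion, P = rho*g*Q*H; P_in = P/eta.
Step 1 — hydraulic power (P = rho*g*Q*H):
  P = 1000 * 9.81 * 0.091483 * 44.275 = 39734.52 W
Step 2 — input power: P_in = P/eta = 39734.52 / 0.55 = 72245 W
Therefore the shaft input power required = 72245 W.


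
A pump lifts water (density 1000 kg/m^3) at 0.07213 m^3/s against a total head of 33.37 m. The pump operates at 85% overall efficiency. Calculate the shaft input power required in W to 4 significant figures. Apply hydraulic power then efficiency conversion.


Approach: apply hydraulic power then efficiency conversion, P = rho*g*Q*H; P_in = P/eta.
Step 1 — hydraulic power (P = rho*g*Q*H):
  P = 1000 * 9.81 * 0.07213 * 33.37 = 23612.5 W
Step 2 — input power: P_in = P/eta = 23612.5 / 0.85 = 27780 W
Therefore the shaft input power required = 27780 W.


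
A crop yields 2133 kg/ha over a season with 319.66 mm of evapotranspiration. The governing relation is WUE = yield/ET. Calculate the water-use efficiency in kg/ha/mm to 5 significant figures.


WUE = 2133 / 319.66 = 6.6727 kg/ha/mm
Therefore the water-use efficiency = 6.6727 kg/ha/mm.


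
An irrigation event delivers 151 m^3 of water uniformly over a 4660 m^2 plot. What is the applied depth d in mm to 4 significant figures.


Approach: apply depth from volume over area, d = (V/A)*1000.
d = (151 / 4660) * 1000 = 32.40 mm
Therefore the applied depth d = 32.40 mm.


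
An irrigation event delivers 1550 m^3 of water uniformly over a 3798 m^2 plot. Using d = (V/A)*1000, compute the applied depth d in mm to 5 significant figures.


d = (1550 / 3798) * 1000 = 408.11 mm
Therefore the applied depth d = 408.11 mm.


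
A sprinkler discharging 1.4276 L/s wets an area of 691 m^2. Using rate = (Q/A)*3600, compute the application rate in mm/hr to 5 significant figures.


rate = (1.4276 / 691) * 3600 = 7.4376 mm/hr
Therefore the application rate = 7.4376 mm/hr.


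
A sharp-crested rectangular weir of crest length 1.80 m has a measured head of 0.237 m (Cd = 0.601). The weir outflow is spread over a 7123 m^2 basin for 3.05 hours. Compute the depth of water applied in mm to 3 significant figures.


Approach: apply the rectangular weir equation with a volume-to-depth conversion, Q = (2/3)*Cd*L*sqrt(2g)*H^1.5; d = Q*t/A * 1000.
Step 1 — weir discharge:
  Q = (2/3)*0.601*1.80*sqrt(2*9.81)*0.237^1.5 = 0.36858 m^3/s
Step 2 — volume: V = 0.36858 * 3.05*3600 = 4047.0 m^3
Step 3 — depth: d = V/A * 1000 = 4047.0/7123 * 1000 = 568 mm
Therefore the depth of water applied = 568 mm.


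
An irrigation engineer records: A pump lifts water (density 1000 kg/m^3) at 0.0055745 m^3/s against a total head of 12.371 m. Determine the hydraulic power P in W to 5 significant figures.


Approach: apply the hydraulic power relation, P = rho*g*Q*H.
P = 1000 * 9.81 * 0.0055745 * 12.371 = 676.52 W
Therefore the hydraulic power P = 676.52 W.


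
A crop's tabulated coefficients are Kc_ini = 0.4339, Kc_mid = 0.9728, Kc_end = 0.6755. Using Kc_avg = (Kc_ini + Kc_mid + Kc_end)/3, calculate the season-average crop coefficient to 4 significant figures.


Kc_avg = (0.4339 + 0.9728 + 0.6755)/3 = 0.6941
Therefore the season-average crop coefficient = 0.6941.


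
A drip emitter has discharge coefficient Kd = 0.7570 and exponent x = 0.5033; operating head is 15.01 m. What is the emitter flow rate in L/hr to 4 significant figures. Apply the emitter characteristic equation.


Approach: apply the emitter characteristic equation, q = Kd * h^x.
q = 0.7570 * 15.01^0.5033 = 2.959 L/hr
Therefore the emitter flow rate = 2.959 L/hr.


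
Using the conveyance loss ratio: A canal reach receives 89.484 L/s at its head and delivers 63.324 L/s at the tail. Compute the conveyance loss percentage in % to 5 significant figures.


Approach: apply the conveyance loss ratio, loss% = ((Q_head - Q_tail)/Q_head)*100.
loss = ((89.484 - 63.324)/89.484)*100 = 29.234 %
Therefore the conveyance loss percentage = 29.234 %.


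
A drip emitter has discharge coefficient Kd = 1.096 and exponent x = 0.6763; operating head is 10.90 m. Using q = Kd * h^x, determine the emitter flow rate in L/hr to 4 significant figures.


q = 1.096 * 10.90^0.6763 = 5.513 L/hr
Therefore the emitter flow rate = 5.513 L/hr.


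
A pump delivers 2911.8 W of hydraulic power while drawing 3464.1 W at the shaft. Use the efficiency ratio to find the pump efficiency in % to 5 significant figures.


Approach: apply the efficiency ratio, eta = (P_out/P_in)*100.
eta = (2911.8 / 3464.1) * 100 = 84.056 %
Therefore the pump efficiency = 84.056 %.


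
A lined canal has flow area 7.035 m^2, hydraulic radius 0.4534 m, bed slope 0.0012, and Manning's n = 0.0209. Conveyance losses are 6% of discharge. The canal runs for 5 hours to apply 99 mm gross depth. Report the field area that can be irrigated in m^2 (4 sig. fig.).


Approach: apply Manning's equation with a conveyance and depth budget, Q = (1/n)*A*R^(2/3)*S^(1/2); Q_field = Q*(1-loss); Area = Q_field*t/(d/1000).
Step 1 — canal discharge (Manning's equation):
  Q = (1/0.0209) * 7.035 * 0.4534^(2/3) * 0.0012^(1/2) = 6.88171 m^3/s
Step 2 — delivered flow: Q_field = 6.88171*(1 - 6/100) = 6.46880 m^3/s
Step 3 — volume delivered: V = 6.46880 * 5*3600 = 116438 m^3
Step 4 — area served: A = V / (depth/1000) = 116438 / 0.099 = 1176000 m^2
Therefore the field area that can be irrigated = 1176000 m^2.


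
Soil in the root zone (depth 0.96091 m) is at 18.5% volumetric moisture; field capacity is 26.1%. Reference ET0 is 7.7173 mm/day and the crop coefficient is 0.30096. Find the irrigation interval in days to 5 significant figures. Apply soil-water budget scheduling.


Approach: apply soil-water budget scheduling, SMD = (FC-theta)/100*depth*1000; ETc = ET0*Kc; interval = SMD/ETc.
Step 1 — soil moisture deficit:
  SMD = (26.1 - 18.5)/100 * 0.96091 * 1000 = 73.02916 mm
Step 2 — daily crop ET (ETc = ET0*Kc):
  ETc = 7.7173 * 0.30096 = 2.322599 mm/day
Step 3 — irrigation interval (SMD/ETc):
  interval = 73.02916 / 2.322599 = 31.443 days
Therefore the irrigation interval = 31.443 days.


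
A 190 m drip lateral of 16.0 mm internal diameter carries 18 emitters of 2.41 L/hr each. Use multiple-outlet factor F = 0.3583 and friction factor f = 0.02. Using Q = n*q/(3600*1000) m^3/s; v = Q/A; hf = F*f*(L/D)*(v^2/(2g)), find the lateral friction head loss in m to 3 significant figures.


Q = 18*2.41/(3600*1000) = 1.2050e-05 m^3/s
A = pi*(16.0e-3/2)^2 = 2.0106e-04 m^2, so v = Q/A = 0.059932 m/s
hf = 0.3583*0.02*(190/0.0160)*(0.059932^2/(2*9.81)) = 0.0156 m
Therefore the lateral friction head loss = 0.0156 m.


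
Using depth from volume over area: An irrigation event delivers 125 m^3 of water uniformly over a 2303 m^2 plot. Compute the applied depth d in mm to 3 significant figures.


Approach: apply depth from volume over area, d = (V/A)*1000.
d = (125 / 2303) * 1000 = 54.3 mm
Therefore the applied depth d = 54.3 mm.


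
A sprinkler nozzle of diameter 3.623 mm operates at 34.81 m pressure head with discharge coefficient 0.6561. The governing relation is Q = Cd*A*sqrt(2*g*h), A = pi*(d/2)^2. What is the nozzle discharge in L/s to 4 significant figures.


A = pi*(3.623e-3/2)^2 = 1.03092e-05 m^2
Q = 0.6561 * 1.03092e-05 * sqrt(2*9.81*34.81) * 1000 = 0.1768 L/s
Therefore the nozzle discharge = 0.1768 L/s.


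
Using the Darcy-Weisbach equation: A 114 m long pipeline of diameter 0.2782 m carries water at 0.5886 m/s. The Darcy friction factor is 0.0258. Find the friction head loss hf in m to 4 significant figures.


Approach: apply the Darcy-Weisbach equation, hf = f*(L/D)*(v^2/(2g)).
hf = 0.0258 * (114/0.2782) * (0.5886^2 / (2*9.81))
hf = 0.1867 m
Therefore the friction head loss hf = 0.1867 m.


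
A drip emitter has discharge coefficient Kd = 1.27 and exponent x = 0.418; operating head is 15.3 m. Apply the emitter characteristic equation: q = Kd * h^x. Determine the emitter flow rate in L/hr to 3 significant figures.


q = 1.27 * 15.3^0.418 = 3.97 L/hr
Therefore the emitter flow rate = 3.97 L/hr.


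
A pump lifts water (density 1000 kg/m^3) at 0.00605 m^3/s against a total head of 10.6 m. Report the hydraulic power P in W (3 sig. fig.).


Approach: apply the hydraulic power relation, P = rho*g*Q*H.
P = 1000 * 9.81 * 0.00605 * 10.6 = 629 W
Therefore the hydraulic power P = 629 W.


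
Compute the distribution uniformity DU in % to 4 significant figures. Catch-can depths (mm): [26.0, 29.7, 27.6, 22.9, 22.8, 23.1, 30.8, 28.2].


Approach: apply the low-quarter distribution uniformity, DU = (mean of lowest quarter of readings / overall mean)*100.
sorted lowest 2 of 8: [22.8, 22.9] -> mean = 22.8500 mm
overall mean = 26.3875 mm
DU = (22.8500/26.3875)*100 = 86.59 %
Therefore the distribution uniformity DU = 86.59 %.


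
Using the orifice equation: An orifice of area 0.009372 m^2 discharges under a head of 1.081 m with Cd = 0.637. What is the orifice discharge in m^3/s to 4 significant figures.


Approach: apply the orifice equation, Q = Cd*A*sqrt(2*g*h).
Q = 0.637 * 0.009372 * sqrt(2*9.81*1.081) = 0.02749 m^3/s
Therefore the orifice discharge = 0.02749 m^3/s.


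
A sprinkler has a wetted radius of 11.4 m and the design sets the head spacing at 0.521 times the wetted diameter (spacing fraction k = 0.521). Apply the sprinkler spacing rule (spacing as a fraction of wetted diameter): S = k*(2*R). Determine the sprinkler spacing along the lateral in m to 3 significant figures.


S = 0.521 * (2 * 11.4) = 11.9 m
Therefore the sprinkler spacing along the lateral = 11.9 m.


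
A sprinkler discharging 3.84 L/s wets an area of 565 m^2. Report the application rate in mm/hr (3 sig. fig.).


Approach: apply the application rate relation, rate = (Q/A)*3600.
rate = (3.84 / 565) * 3600 = 24.5 mm/hr
Therefore the application rate = 24.5 mm/hr.


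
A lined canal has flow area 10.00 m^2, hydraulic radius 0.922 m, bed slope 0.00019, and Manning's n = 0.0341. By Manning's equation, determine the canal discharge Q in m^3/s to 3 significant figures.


Approach: apply Manning's equation, Q = (1/n)*A*R^(2/3)*S^(1/2).
Q = (1/0.0341) * 10.00 * 0.922^(2/3) * 0.00019^(1/2) = 3.83 m^3/s
Therefore the canal discharge Q = 3.83 m^3/s.


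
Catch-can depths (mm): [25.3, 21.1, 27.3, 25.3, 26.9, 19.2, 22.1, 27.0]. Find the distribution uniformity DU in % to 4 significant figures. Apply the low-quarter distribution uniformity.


Approach: apply the low-quarter distribution uniformity, DU = (mean of lowest quarter of readings / overall mean)*100.
sorted lowest 2 of 8: [19.2, 21.1] -> mean = 20.1500 mm
overall mean = 24.2750 mm
DU = (20.1500/24.2750)*100 = 83.01 %
Therefore the distribution uniformity DU = 83.01 %.


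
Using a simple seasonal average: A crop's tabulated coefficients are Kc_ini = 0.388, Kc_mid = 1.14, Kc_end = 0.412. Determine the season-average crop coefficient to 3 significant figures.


Approach: apply a simple seasonal average, Kc_avg = (Kc_ini + Kc_mid + Kc_end)/3.
Kc_avg = (0.388 + 1.14 + 0.412)/3 = 0.647
Therefore the season-average crop coefficient = 0.647.


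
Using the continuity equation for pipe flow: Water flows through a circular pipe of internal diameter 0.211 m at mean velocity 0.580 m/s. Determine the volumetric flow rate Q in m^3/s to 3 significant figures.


Approach: apply the continuity equation for pipe flow, Q = A * v with A = pi*(D/2)^2.
A = pi*(0.211/2)^2 = 0.034967 m^2
Q = 0.034967 * 0.580 = 0.0203 m^3/s
Therefore the volumetric flow rate Q = 0.0203 m^3/s.


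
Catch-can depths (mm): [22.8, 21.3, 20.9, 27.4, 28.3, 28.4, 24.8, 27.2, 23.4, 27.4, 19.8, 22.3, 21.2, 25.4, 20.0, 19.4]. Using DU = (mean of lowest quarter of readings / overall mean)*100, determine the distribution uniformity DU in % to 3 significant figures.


sorted lowest 4 of 16: [19.4, 19.8, 20.0, 20.9] -> mean = 20.025 mm
overall mean = 23.750 mm
DU = (20.025/23.750)*100 = 84.3 %
Therefore the distribution uniformity DU = 84.3 %.


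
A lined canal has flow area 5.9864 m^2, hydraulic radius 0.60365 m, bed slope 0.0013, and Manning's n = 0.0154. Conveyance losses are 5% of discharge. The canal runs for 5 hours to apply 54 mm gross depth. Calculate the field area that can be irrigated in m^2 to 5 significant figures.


Approach: apply Manning's equation with a conveyance and depth budget, Q = (1/n)*A*R^(2/3)*S^(1/2); Q_field = Q*(1-loss); Area = Q_field*t/(d/1000).
Step 1 — canal discharge (Manning's equation):
  Q = (1/0.0154) * 5.9864 * 0.60365^(2/3) * 0.0013^(1/2) = 10.01091 m^3/s
Step 2 — delivered flow: Q_field = 10.01091*(1 - 5/100) = 9.510363 m^3/s
Step 3 — volume delivered: V = 9.510363 * 5*3600 = 171186.5 m^3
Step 4 — area served: A = V / (depth/1000) = 171186.5 / 0.054 = 3170100 m^2
Therefore the field area that can be irrigated = 3170100 m^2.


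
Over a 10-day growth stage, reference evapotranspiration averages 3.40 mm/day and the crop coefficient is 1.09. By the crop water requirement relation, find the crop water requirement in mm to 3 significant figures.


Approach: apply the crop water requirement relation, CWR = ET0 * Kc * days.
CWR = 3.40 * 1.09 * 10 = 37.1 mm
Therefore the crop water requirement = 37.1 mm.


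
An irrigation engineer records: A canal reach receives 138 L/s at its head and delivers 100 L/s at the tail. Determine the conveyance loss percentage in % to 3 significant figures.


Approach: apply the conveyance loss ratio, loss% = ((Q_head - Q_tail)/Q_head)*100.
loss = ((138 - 100)/138)*100 = 27.5 %
Therefore the conveyance loss percentage = 27.5 %.


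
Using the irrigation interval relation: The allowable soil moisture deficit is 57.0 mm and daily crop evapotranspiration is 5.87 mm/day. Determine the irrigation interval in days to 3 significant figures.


Approach: apply the irrigation interval relation, interval = SMD / ETc.
interval = 57.0 / 5.87 = 9.71 days
Therefore the irrigation interval = 9.71 days.


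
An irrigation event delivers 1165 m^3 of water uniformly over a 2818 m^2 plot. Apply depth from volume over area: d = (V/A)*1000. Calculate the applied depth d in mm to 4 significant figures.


d = (1165 / 2818) * 1000 = 413.4 mm
Therefore the applied depth d = 413.4 mm.


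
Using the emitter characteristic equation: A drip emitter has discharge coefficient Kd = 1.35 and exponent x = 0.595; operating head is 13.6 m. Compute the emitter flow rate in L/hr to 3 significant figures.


Approach: apply the emitter characteristic equation, q = Kd * h^x.
q = 1.35 * 13.6^0.595 = 6.38 L/hr
Therefore the emitter flow rate = 6.38 L/hr.


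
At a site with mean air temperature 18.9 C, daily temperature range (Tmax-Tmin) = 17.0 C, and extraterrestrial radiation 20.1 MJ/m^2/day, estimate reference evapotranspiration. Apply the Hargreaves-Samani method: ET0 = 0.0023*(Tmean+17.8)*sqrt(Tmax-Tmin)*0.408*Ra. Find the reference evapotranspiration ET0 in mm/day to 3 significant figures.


ET0 = 0.0023*(18.9+17.8)*sqrt(17.0)*0.408*20.1 = 2.85 mm/day
Therefore the reference evapotranspiration ET0 = 2.85 mm/day.


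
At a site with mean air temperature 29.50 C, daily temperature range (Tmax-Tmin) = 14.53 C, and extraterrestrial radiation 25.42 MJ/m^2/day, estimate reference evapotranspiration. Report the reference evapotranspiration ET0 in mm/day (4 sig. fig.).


Approach: apply the Hargreaves-Samani method, ET0 = 0.0023*(Tmean+17.8)*sqrt(Tmax-Tmin)*0.408*Ra.
ET0 = 0.0023*(29.50+17.8)*sqrt(14.53)*0.408*25.42 = 4.301 mm/day
Therefore the reference evapotranspiration ET0 = 4.301 mm/day.


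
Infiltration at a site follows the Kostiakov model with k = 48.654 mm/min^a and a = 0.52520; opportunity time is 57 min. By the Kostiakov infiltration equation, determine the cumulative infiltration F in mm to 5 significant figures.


Approach: apply the Kostiakov infiltration equation, F = k*t^a.
F = 48.654 * 57^0.52520 = 406.73 mm
Therefore the cumulative infiltration F = 406.73 mm.


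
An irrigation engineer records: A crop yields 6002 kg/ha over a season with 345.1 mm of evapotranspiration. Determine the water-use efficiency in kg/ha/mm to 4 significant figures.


Approach: apply the water-use efficiency ratio, WUE = yield/ET.
WUE = 6002 / 345.1 = 17.39 kg/ha/mm
Therefore the water-use efficiency = 17.39 kg/ha/mm.


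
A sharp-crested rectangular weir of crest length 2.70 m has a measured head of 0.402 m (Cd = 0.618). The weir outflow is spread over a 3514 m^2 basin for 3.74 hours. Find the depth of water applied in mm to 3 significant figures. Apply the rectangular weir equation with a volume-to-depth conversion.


Approach: apply the rectangular weir equation with a volume-to-depth conversion, Q = (2/3)*Cd*L*sqrt(2g)*H^1.5; d = Q*t/A * 1000.
Step 1 — weir discharge:
  Q = (2/3)*0.618*2.70*sqrt(2*9.81)*0.402^1.5 = 1.2559 m^3/s
Step 2 — volume: V = 1.2559 * 3.74*3600 = 16909 m^3
Step 3 — depth: d = V/A * 1000 = 16909/3514 * 1000 = 4810 mm
Therefore the depth of water applied = 4810 mm.


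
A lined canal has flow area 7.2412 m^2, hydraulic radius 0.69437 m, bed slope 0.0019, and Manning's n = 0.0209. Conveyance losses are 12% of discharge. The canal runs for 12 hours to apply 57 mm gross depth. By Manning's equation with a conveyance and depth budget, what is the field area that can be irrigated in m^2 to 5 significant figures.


Approach: apply Manning's equation with a conveyance and depth budget, Q = (1/n)*A*R^(2/3)*S^(1/2); Q_field = Q*(1-loss); Area = Q_field*t/(d/1000).
Step 1 — canal discharge (Manning's equation):
  Q = (1/0.0209) * 7.2412 * 0.69437^(2/3) * 0.0019^(1/2) = 11.84227 m^3/s
Step 2 — delivered flow: Q_field = 11.84227*(1 - 12/100) = 10.42120 m^3/s
Step 3 — volume delivered: V = 10.42120 * 12*3600 = 450195.8 m^3
Step 4 — area served: A = V / (depth/1000) = 450195.8 / 0.057 = 7898200 m^2
Therefore the field area that can be irrigated = 7898200 m^2.
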